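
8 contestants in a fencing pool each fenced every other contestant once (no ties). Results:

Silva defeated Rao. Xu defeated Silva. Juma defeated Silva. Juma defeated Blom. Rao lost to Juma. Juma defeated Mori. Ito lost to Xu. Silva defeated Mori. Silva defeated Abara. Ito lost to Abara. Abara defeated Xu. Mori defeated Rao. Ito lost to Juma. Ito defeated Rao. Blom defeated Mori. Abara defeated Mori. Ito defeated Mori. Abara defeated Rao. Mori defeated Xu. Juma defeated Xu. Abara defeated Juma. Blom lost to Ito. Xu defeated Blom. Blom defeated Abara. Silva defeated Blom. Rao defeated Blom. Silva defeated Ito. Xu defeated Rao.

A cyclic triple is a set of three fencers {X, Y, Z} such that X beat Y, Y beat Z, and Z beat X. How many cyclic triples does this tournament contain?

Win totals: Blom 2, Ito 3, Abara 5, Mori 2, Juma 6, Silva 5, Xu 4, Rao 1.
A fencer with w wins dominates both others in C(w,2) triples; summing gives 1 + 3 + 10 + 1 + 15 + 10 + 6 + 0 = 46 transitive triples.
Total triples C(8,3) = 56, so cyclic triples = 56 − 46 = 10.

10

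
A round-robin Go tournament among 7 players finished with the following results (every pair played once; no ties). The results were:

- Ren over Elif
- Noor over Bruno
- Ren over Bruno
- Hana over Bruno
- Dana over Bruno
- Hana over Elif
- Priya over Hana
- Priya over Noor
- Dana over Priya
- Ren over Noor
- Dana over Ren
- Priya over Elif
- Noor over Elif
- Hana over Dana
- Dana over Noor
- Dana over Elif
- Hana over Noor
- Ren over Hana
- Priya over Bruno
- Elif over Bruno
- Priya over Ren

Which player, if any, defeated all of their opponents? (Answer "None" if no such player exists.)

Highest win total is Priya with 5 (out of 6 possible).
Priya lost to Dana, so no player went undefeated.

None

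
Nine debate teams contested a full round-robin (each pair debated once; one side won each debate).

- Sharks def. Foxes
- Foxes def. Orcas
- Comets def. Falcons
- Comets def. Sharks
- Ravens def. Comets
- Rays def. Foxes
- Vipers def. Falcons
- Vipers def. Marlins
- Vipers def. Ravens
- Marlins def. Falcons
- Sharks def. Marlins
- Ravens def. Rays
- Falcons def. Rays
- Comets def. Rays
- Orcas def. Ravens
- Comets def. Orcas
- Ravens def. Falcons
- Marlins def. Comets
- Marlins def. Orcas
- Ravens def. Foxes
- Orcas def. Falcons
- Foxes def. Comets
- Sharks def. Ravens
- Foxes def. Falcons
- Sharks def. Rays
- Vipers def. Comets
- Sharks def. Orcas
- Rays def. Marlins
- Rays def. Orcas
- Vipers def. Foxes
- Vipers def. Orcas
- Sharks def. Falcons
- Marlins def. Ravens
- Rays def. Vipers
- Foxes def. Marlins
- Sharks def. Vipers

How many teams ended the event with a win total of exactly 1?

Win totals: Rays 4, Foxes 4, Ravens 4, Marlins 4, Comets 4, Orcas 2, Falcons 1, Sharks 7, Vipers 6.
Exactly 1: Falcons — 1 team.

1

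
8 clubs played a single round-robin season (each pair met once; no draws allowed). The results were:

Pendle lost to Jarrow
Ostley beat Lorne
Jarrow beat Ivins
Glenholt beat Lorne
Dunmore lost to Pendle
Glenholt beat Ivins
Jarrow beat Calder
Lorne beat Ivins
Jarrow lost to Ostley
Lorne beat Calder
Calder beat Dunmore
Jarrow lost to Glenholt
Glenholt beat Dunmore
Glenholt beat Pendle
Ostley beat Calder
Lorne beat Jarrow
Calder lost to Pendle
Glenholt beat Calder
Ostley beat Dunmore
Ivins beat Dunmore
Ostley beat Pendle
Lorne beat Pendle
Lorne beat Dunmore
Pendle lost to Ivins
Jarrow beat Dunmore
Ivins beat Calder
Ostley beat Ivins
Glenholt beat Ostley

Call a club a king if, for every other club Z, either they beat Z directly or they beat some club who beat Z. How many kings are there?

1

Glenholt reaches everyone (king).
Ivins cannot reach Glenholt, Lorne, Jarrow, Ostley in two steps.
Lorne cannot reach Glenholt, Ostley in two steps.
Pendle cannot reach Glenholt, Ivins, Lorne, Jarrow, Ostley in two steps.
Jarrow cannot reach Glenholt, Lorne, Ostley in two steps.
Calder cannot reach Glenholt, Ivins, Lorne, Pendle, Jarrow, Ostley in two steps.
Dunmore cannot reach Glenholt, Ivins, Lorne, Pendle, Jarrow, Calder, Ostley in two steps.
Ostley cannot reach Glenholt in two steps.
Kings: Glenholt — 1.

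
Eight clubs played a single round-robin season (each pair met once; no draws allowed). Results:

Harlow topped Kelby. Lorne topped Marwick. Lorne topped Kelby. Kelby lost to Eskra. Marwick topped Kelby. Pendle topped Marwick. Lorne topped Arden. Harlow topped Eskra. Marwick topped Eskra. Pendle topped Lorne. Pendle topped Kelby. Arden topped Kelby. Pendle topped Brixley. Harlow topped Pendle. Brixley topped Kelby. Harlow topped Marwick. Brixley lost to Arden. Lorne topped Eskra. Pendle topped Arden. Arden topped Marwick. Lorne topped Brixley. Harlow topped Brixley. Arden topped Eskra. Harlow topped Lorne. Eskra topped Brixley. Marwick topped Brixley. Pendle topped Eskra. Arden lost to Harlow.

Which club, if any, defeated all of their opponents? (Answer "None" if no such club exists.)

Harlow

Harlow has 7 wins out of 7 opponents — a perfect record.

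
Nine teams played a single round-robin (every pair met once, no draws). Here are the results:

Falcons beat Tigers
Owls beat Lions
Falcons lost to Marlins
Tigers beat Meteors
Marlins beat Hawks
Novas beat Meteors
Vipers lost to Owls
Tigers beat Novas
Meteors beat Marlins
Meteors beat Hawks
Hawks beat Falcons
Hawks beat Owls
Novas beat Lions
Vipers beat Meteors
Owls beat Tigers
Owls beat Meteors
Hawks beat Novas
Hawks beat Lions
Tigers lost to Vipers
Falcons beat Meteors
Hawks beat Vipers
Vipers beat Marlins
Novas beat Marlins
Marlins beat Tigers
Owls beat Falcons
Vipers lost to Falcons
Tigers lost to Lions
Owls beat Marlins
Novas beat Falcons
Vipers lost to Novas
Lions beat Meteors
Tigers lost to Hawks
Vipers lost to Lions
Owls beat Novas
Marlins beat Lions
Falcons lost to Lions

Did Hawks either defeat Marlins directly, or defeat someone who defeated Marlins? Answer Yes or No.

Hawks did not beat Marlins directly.
Hawks beat Falcons, Owls, Vipers, Tigers, Novas, Lions. Of those, Owls beat Marlins.

Yes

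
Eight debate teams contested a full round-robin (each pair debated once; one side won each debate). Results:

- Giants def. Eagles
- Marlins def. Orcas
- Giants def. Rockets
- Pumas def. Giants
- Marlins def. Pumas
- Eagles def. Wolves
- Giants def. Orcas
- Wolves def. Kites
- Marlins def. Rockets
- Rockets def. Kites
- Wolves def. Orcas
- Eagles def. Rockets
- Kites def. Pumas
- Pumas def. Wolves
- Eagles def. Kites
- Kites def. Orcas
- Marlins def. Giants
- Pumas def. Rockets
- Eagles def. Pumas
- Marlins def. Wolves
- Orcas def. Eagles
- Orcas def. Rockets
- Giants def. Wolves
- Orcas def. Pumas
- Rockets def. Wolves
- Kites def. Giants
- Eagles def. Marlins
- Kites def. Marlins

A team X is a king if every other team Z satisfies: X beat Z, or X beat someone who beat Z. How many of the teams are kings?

Pumas cannot reach Marlins in two steps.
Wolves reaches everyone (king).
Rockets cannot reach Eagles in two steps.
Marlins reaches everyone (king).
Eagles reaches everyone (king).
Kites reaches everyone (king).
Giants reaches everyone (king).
Orcas reaches everyone (king).
Kings: Wolves, Marlins, Eagles, Kites, Giants, Orcas — 6.

6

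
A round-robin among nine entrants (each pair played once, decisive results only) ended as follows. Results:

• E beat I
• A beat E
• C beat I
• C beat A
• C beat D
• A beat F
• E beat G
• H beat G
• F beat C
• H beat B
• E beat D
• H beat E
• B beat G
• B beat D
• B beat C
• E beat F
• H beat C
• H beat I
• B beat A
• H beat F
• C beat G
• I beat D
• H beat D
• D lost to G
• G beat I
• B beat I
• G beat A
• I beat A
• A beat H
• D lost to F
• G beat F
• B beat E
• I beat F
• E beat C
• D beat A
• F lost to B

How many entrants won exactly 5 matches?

1

Win totals: A 3, B 7, C 4, D 1, E 5, F 2, G 4, H 7, I 3.
Exactly 5: E — 1 entrant.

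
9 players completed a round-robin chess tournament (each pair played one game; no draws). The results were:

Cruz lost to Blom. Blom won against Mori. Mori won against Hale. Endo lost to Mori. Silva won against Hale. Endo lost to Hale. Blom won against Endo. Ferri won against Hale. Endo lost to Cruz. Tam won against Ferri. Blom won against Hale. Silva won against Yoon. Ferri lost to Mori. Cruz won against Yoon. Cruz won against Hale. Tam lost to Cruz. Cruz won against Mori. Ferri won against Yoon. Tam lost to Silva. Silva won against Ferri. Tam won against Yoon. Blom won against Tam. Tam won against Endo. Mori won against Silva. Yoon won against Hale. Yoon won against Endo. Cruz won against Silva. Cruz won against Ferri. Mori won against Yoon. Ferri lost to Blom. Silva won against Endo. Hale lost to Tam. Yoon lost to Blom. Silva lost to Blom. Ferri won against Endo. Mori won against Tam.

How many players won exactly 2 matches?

Win totals: Yoon 2, Cruz 7, Ferri 3, Mori 6, Endo 0, Silva 5, Hale 1, Tam 4, Blom 8.
Exactly 2: Yoon — 1 player.

1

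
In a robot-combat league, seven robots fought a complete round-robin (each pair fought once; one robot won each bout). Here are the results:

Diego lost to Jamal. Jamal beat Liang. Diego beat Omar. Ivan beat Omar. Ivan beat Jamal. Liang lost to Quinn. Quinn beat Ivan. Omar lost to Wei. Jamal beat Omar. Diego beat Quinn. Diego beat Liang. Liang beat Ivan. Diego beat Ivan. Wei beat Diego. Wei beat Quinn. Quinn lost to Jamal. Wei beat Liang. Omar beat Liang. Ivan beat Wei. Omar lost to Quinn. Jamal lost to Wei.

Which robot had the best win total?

Win totals: Omar 1, Diego 4, Ivan 3, Jamal 4, Quinn 3, Wei 5, Liang 1.
Wei leads with 5 wins (next highest: 4).

Wei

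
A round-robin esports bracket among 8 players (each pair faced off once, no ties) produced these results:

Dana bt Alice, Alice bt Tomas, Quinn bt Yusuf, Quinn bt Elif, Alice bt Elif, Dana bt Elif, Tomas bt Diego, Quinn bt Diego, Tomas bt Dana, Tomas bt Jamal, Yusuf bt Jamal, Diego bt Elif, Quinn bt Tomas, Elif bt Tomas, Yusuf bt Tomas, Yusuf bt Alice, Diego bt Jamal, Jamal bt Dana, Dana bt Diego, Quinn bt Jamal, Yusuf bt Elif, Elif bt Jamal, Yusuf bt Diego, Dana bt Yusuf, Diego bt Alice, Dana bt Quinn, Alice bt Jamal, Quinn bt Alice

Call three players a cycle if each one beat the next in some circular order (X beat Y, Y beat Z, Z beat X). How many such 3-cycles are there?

11

Win totals: Tomas 3, Quinn 6, Alice 3, Jamal 1, Elif 2, Dana 5, Diego 3, Yusuf 5.
A player with w wins dominates both others in C(w,2) triples; summing gives 3 + 15 + 3 + 0 + 1 + 10 + 3 + 10 = 45 transitive triples.
Total triples C(8,3) = 56, so cyclic triples = 56 − 45 = 11.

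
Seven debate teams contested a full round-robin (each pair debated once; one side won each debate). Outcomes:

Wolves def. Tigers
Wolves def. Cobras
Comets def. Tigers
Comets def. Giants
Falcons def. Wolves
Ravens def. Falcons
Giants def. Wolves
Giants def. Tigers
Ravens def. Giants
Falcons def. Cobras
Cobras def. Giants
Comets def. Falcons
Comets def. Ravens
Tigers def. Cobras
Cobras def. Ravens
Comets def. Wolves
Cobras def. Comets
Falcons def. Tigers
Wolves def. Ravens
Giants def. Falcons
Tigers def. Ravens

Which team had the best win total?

Comets

Win totals: Comets 5, Giants 3, Ravens 2, Tigers 2, Wolves 3, Falcons 3, Cobras 3.
Comets leads with 5 wins (next highest: 3).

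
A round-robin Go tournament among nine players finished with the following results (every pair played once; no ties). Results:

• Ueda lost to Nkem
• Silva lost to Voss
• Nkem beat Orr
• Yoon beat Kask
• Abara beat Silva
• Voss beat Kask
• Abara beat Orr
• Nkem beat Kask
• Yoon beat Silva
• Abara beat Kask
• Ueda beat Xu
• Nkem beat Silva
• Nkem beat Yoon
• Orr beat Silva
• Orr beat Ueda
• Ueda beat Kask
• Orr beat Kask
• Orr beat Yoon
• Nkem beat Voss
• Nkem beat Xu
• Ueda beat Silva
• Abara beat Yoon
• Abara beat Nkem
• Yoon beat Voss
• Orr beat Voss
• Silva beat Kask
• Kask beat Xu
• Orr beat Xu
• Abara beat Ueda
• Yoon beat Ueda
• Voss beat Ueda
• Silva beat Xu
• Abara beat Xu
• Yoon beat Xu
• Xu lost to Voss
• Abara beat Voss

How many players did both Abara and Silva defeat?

2

Abara beat: Yoon, Xu, Voss, Ueda, Silva, Nkem, Kask, Orr.
Silva beat: Xu, Kask.
Both beat: Xu, Kask — 2.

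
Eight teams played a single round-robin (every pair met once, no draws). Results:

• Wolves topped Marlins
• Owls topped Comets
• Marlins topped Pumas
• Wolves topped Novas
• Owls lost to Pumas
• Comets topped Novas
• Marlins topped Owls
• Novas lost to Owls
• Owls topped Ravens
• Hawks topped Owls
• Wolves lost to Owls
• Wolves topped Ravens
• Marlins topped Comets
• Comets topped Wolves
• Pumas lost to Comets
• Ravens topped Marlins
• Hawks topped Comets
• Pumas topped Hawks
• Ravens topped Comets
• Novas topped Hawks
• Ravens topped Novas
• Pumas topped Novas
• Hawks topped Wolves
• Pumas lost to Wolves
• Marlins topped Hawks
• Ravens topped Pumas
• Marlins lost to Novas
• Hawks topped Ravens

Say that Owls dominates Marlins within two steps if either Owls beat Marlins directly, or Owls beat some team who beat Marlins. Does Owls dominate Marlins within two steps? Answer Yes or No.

Owls did not beat Marlins directly.
Owls beat Wolves, Ravens, Novas, Comets. Of those, Wolves beat Marlins.

Yes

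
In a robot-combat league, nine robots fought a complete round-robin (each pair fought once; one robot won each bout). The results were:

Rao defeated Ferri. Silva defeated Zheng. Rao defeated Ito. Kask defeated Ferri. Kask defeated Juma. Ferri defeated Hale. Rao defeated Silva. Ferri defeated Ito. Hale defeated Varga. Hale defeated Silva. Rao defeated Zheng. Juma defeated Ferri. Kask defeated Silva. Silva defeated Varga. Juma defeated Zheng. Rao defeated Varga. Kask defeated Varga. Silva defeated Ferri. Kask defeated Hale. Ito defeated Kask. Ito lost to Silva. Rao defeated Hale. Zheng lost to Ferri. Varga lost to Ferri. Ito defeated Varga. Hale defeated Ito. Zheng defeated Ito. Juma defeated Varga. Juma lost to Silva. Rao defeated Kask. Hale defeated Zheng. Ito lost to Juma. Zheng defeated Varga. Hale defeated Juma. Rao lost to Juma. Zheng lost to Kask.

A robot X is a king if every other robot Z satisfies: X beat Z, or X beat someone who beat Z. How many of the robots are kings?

Juma reaches everyone (king).
Kask reaches everyone (king).
Zheng cannot reach Juma, Silva, Rao, Ferri, Hale in two steps.
Silva reaches everyone (king).
Rao reaches everyone (king).
Ito cannot reach Rao in two steps.
Ferri cannot reach Rao in two steps.
Hale reaches everyone (king).
Varga cannot reach Juma, Kask, Zheng, Silva, Rao, Ito, Ferri, Hale in two steps.
Kings: Juma, Kask, Silva, Rao, Hale — 5.

5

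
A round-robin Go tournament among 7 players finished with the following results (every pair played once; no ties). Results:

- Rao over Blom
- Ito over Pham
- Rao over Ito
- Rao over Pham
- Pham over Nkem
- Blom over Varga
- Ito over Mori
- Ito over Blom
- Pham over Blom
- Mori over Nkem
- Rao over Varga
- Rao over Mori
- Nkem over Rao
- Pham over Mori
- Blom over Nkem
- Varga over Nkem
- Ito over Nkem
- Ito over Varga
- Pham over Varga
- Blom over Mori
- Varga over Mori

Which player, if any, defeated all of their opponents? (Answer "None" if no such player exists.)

Highest win total is Rao with 5 (out of 6 possible).
Rao lost to Nkem, so no player went undefeated.

None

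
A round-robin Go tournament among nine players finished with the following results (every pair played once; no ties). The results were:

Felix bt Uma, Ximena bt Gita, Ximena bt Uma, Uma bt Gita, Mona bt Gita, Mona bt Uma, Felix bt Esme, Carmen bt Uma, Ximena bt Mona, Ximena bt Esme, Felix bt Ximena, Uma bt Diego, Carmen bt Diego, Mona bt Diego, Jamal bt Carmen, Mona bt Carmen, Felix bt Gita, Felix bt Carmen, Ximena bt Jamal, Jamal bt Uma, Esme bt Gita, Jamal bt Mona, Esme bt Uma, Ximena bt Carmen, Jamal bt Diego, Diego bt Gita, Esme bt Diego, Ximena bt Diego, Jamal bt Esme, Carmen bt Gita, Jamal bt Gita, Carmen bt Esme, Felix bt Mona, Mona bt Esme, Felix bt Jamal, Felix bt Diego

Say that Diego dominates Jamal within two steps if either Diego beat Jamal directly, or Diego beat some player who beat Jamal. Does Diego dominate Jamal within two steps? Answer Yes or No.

No

Diego did not beat Jamal directly.
Diego beat Gita, but each of them lost to Jamal. No two-step path.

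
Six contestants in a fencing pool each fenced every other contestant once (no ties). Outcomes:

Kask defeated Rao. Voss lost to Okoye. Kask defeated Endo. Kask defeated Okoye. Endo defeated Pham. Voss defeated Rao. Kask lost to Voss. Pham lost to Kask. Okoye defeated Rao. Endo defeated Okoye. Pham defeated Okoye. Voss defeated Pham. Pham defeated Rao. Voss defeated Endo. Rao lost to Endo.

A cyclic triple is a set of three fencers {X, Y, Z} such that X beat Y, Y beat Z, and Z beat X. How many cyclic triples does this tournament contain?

Of the C(6,3) = 20 triples, the cyclic ones are: {Pham, Voss, Okoye}; {Endo, Voss, Okoye}; {Voss, Kask, Okoye}.
That is 3.

3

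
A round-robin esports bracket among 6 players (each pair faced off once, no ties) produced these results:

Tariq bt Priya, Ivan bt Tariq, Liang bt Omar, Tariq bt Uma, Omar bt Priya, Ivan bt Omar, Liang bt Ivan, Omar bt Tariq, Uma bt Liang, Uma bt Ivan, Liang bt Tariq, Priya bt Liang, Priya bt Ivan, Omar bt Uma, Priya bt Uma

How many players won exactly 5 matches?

0

Win totals: Uma 2, Priya 3, Tariq 2, Omar 3, Liang 3, Ivan 2.
No player has exactly 5 wins.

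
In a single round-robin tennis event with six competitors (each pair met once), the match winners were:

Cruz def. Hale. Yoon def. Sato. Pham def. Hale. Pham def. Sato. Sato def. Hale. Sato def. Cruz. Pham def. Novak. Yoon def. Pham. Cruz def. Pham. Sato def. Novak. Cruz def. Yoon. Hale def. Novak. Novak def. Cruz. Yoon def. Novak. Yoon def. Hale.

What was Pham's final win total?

3

Pham's results: beat Novak, Hale, Sato; lost to Yoon, Cruz.
That is 3 wins.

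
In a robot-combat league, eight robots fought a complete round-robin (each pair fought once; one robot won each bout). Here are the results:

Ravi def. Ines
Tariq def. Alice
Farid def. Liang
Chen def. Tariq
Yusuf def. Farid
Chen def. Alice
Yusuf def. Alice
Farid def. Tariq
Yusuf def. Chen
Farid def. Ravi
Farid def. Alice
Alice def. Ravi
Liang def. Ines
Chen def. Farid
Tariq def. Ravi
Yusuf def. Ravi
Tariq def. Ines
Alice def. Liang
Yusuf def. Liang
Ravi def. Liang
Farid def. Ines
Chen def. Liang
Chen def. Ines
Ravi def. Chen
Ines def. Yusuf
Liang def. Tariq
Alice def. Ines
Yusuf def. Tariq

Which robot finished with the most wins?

Win totals: Ines 1, Chen 5, Yusuf 6, Ravi 3, Farid 5, Tariq 3, Liang 2, Alice 3.
Yusuf leads with 6 wins (next highest: 5).

Yusuf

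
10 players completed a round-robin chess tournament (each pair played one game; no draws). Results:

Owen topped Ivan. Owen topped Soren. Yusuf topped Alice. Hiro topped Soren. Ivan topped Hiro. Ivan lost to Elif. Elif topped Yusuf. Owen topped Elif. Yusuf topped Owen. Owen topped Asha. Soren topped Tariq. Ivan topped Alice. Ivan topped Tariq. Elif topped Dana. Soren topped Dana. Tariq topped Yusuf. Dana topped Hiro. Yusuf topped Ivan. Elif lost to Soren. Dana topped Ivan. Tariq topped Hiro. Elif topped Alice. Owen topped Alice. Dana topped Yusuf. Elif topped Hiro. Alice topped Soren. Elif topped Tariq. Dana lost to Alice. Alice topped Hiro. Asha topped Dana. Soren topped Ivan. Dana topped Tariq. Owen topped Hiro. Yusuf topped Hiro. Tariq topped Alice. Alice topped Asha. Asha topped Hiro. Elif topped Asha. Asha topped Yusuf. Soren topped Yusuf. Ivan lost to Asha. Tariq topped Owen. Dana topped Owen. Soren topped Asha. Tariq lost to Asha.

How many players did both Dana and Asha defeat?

Dana beat: Tariq, Owen, Hiro, Yusuf, Ivan.
Asha beat: Tariq, Dana, Hiro, Yusuf, Ivan.
Both beat: Tariq, Hiro, Yusuf, Ivan — 4.

4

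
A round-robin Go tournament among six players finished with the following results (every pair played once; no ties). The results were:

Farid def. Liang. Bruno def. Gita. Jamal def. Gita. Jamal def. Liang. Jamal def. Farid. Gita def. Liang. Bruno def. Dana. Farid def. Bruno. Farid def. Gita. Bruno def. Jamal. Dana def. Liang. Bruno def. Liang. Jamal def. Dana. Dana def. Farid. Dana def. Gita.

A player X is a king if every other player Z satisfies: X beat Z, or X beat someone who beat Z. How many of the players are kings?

Jamal reaches everyone (king).
Dana cannot reach Jamal in two steps.
Bruno reaches everyone (king).
Farid reaches everyone (king).
Liang cannot reach Jamal, Dana, Bruno, Farid, Gita in two steps.
Gita cannot reach Jamal, Dana, Bruno, Farid in two steps.
Kings: Jamal, Bruno, Farid — 3.

3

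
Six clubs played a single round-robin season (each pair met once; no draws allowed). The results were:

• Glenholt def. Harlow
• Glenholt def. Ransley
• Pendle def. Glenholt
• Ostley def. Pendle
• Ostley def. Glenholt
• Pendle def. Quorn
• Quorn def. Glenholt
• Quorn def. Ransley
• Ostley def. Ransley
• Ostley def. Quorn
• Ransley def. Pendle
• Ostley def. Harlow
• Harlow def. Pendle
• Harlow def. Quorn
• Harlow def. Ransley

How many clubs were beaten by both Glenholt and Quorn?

1

Glenholt beat: Harlow, Ransley.
Quorn beat: Glenholt, Ransley.
Both beat: Ransley — 1.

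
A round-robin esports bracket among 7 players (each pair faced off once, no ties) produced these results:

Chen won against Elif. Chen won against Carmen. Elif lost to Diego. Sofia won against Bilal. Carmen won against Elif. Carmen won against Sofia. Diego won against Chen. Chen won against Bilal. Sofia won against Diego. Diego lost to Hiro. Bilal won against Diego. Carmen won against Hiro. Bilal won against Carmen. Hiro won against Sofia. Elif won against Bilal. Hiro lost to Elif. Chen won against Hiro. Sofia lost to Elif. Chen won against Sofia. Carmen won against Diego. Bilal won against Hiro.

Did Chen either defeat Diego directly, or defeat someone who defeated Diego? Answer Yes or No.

Yes

Chen did not beat Diego directly.
Chen beat Elif, Sofia, Bilal, Carmen, Hiro. Of those, Sofia beat Diego.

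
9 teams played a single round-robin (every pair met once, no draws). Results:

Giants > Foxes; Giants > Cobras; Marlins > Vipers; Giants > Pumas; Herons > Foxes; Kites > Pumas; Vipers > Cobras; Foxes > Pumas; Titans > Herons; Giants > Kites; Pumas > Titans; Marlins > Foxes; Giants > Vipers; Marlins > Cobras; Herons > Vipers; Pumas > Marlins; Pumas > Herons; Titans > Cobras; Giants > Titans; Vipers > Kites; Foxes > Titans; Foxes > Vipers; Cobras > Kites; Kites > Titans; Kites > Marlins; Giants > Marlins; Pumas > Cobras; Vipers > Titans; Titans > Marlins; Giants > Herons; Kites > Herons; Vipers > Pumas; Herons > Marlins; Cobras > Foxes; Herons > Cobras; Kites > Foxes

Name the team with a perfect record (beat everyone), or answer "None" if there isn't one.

Giants

Giants has 8 wins out of 8 opponents — a perfect record.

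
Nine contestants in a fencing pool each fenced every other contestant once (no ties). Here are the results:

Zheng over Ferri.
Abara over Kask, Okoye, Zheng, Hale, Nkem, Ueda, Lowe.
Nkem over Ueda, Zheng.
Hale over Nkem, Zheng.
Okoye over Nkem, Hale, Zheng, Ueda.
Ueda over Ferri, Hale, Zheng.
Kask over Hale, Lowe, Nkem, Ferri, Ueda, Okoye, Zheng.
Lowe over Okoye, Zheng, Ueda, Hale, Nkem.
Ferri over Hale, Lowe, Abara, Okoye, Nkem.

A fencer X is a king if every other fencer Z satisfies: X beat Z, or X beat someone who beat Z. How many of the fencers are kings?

Lowe cannot reach Abara, Kask in two steps.
Ferri reaches everyone (king).
Abara reaches everyone (king).
Ueda cannot reach Kask in two steps.
Nkem cannot reach Lowe, Abara, Kask, Okoye in two steps.
Kask reaches everyone (king).
Zheng cannot reach Ueda, Kask in two steps.
Okoye cannot reach Lowe, Abara, Kask in two steps.
Hale cannot reach Lowe, Abara, Kask, Okoye in two steps.
Kings: Ferri, Abara, Kask — 3.

3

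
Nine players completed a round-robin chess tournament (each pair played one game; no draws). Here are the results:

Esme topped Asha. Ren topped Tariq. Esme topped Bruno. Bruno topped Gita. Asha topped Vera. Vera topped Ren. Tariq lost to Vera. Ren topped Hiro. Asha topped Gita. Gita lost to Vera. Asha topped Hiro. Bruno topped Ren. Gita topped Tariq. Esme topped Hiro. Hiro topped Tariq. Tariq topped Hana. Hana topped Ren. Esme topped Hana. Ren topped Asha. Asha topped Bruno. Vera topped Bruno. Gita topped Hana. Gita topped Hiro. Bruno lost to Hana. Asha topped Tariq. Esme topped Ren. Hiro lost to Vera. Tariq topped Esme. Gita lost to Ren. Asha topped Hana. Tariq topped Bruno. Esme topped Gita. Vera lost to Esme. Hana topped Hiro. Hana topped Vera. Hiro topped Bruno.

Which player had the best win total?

Esme

Win totals: Esme 7, Tariq 3, Asha 6, Hiro 2, Bruno 2, Ren 4, Vera 5, Gita 3, Hana 4.
Esme leads with 7 wins (next highest: 6).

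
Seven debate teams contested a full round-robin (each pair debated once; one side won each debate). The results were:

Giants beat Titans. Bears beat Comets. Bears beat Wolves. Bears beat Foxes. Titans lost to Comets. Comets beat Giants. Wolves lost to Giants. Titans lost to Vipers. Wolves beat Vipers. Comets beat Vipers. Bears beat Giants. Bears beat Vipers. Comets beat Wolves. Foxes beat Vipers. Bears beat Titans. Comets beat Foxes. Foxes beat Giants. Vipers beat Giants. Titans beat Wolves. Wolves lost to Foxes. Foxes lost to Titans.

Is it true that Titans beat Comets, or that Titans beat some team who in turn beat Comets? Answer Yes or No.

Titans did not beat Comets directly.
Titans beat Wolves, Foxes, but each of them lost to Comets. No two-step path.

No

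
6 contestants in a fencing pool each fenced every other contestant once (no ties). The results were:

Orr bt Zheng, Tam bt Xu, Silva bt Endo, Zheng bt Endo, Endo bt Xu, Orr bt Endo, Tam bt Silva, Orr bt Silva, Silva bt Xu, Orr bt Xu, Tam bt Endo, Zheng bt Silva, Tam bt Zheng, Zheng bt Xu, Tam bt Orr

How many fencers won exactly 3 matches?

Win totals: Orr 4, Zheng 3, Silva 2, Xu 0, Tam 5, Endo 1.
Exactly 3: Zheng — 1 fencer.

1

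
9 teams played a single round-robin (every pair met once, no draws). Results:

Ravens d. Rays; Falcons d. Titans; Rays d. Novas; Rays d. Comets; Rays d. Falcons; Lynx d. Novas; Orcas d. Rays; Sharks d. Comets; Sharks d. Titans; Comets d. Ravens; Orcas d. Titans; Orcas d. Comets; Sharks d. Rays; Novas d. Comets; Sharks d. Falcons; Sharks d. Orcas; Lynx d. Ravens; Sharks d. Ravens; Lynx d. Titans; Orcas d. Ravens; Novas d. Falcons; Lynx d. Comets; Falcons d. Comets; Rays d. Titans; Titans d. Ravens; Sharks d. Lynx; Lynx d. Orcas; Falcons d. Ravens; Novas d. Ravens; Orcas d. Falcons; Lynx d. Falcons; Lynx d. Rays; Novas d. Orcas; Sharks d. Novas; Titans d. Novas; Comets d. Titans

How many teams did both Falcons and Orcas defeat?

3

Falcons beat: Comets, Ravens, Titans.
Orcas beat: Rays, Comets, Ravens, Falcons, Titans.
Both beat: Comets, Ravens, Titans — 3.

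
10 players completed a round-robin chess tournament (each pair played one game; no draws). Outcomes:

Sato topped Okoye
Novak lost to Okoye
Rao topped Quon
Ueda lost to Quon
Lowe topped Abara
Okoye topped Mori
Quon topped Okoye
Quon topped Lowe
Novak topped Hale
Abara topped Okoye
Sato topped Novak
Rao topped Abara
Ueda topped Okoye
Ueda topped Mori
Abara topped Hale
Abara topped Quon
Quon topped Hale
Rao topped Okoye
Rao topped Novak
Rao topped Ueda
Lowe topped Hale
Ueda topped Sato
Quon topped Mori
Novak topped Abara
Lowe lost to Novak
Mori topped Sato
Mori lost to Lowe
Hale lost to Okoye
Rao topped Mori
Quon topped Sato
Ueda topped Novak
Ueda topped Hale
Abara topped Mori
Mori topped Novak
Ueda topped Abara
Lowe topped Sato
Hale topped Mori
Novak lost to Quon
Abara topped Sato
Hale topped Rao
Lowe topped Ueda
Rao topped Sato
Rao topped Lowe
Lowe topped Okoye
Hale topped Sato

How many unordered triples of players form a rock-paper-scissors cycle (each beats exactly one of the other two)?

Win totals: Sato 2, Quon 7, Ueda 6, Abara 5, Novak 3, Rao 8, Lowe 6, Okoye 3, Mori 2, Hale 3.
A player with w wins dominates both others in C(w,2) triples; summing gives 1 + 21 + 15 + 10 + 3 + 28 + 15 + 3 + 1 + 3 = 100 transitive triples.
Total triples C(10,3) = 120, so cyclic triples = 120 − 100 = 20.

20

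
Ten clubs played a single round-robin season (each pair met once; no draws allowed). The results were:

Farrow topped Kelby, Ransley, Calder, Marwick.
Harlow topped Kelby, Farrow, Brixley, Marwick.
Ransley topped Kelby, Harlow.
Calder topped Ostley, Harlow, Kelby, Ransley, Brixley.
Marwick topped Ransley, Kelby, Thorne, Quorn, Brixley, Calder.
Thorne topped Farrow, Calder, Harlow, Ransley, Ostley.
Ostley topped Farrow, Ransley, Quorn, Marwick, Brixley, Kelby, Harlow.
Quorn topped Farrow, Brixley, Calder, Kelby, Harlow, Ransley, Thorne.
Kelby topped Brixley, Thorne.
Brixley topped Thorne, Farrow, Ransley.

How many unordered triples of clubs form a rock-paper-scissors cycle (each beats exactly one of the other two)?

Win totals: Harlow 4, Marwick 6, Calder 5, Kelby 2, Ostley 7, Ransley 2, Brixley 3, Farrow 4, Quorn 7, Thorne 5.
A club with w wins dominates both others in C(w,2) triples; summing gives 6 + 15 + 10 + 1 + 21 + 1 + 3 + 6 + 21 + 10 = 94 transitive triples.
Total triples C(10,3) = 120, so cyclic triples = 120 − 94 = 26.

26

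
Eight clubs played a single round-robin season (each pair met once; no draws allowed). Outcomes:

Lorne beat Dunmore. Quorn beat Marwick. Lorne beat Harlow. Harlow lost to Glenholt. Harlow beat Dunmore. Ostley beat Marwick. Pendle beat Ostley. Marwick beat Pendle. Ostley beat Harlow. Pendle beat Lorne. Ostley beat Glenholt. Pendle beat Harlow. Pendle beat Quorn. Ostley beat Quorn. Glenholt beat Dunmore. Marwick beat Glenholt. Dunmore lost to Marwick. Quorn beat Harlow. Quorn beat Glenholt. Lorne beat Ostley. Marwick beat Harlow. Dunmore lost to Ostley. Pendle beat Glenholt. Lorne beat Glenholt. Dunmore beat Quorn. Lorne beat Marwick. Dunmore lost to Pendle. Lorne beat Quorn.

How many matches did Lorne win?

6

Lorne's results: beat Dunmore, Ostley, Glenholt, Marwick, Quorn, Harlow; lost to Pendle.
That is 6 wins.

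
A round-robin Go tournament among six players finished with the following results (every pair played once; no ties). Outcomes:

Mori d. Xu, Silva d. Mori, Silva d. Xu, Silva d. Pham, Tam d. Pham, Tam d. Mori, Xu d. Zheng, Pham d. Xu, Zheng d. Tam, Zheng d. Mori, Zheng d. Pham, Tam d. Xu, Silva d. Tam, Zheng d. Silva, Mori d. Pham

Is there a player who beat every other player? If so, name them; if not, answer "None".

None

Highest win total is Zheng with 4 (out of 5 possible).
Zheng lost to Xu, so no player went undefeated.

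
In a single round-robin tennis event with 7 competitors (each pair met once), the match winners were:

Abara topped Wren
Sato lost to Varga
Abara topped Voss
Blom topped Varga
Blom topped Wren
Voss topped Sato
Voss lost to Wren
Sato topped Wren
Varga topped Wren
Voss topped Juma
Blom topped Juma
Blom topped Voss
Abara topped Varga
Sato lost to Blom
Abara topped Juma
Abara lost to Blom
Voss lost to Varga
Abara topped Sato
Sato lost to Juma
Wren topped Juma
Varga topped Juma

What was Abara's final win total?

Abara's results: beat Voss, Sato, Wren, Varga, Juma; lost to Blom.
That is 5 wins.

5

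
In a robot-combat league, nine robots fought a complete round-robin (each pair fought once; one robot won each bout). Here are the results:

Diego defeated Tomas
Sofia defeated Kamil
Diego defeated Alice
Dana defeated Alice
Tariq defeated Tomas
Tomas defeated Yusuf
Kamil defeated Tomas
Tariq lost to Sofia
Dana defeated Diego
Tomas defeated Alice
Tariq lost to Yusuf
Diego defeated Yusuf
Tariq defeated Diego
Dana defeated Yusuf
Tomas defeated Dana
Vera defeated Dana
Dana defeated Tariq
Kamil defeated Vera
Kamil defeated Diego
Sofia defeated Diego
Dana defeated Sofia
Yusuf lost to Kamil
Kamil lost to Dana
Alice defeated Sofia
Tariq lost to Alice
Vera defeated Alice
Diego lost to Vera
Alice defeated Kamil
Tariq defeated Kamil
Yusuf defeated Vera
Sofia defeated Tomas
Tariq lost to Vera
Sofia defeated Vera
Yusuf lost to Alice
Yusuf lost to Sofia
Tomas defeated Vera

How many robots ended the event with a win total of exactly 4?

Win totals: Sofia 6, Vera 4, Tariq 3, Dana 6, Kamil 4, Diego 3, Alice 4, Tomas 4, Yusuf 2.
Exactly 4: Vera, Kamil, Alice, Tomas — 4 robots.

4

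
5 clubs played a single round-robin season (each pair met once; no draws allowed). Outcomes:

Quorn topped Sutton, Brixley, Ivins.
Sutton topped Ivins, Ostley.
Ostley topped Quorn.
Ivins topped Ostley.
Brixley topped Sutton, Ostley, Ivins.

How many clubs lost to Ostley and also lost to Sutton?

0

Ostley beat: Quorn.
Sutton beat: Ostley, Ivins.
No one was beaten by both.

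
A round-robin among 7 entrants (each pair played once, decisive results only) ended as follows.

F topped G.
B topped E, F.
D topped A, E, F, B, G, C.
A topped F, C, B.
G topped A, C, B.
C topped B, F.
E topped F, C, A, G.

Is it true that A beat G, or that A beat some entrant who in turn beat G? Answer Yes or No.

A did not beat G directly.
A beat B, C, F. Of those, F beat G.

Yes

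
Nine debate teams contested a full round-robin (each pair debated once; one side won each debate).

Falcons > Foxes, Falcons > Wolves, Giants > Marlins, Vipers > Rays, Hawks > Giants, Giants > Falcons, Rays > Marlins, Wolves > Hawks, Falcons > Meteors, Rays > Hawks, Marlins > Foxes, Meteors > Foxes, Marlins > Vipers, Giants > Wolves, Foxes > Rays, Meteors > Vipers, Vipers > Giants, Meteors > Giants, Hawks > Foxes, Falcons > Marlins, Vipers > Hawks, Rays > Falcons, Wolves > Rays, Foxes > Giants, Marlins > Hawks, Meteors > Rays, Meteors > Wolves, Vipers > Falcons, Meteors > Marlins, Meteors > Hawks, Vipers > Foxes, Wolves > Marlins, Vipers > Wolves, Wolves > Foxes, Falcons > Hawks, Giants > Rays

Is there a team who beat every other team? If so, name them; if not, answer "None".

None

Highest win total is Meteors with 7 (out of 8 possible).
Meteors lost to Falcons, so no team went undefeated.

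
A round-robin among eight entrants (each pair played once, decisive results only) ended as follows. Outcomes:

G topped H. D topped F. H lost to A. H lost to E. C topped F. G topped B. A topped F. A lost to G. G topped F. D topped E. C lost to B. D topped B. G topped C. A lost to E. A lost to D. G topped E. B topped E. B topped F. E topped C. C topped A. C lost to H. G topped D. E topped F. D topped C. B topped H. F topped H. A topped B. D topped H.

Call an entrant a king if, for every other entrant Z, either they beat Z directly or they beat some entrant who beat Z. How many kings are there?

1

A cannot reach D, G in two steps.
B cannot reach D, G in two steps.
C cannot reach D, E, G in two steps.
D cannot reach G in two steps.
E cannot reach D, G in two steps.
F cannot reach A, B, D, E, G in two steps.
G reaches everyone (king).
H cannot reach B, D, E, G in two steps.
Kings: G — 1.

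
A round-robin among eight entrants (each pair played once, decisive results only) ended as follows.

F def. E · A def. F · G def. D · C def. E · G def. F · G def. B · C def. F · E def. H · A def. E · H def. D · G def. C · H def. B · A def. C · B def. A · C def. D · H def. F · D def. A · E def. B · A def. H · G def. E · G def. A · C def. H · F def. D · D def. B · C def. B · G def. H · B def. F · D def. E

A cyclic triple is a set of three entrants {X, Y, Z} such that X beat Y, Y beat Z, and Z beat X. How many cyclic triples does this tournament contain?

10

Win totals: A 4, B 2, C 5, D 3, E 2, F 2, G 7, H 3.
An entrant with w wins dominates both others in C(w,2) triples; summing gives 6 + 1 + 10 + 3 + 1 + 1 + 21 + 3 = 46 transitive triples.
Total triples C(8,3) = 56, so cyclic triples = 56 − 46 = 10.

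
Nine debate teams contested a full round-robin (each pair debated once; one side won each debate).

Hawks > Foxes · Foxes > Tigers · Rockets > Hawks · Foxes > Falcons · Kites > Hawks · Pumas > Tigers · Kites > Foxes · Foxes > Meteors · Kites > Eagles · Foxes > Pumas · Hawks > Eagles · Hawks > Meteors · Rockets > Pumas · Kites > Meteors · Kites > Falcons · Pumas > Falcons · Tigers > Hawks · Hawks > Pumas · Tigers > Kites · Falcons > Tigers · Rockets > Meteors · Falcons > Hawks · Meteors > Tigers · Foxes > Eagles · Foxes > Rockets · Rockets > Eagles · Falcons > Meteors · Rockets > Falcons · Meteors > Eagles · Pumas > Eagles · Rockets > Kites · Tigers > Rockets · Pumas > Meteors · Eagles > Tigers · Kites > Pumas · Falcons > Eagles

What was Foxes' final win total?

Foxes' results: beat Tigers, Pumas, Eagles, Rockets, Falcons, Meteors; lost to Kites, Hawks.
That is 6 wins.

6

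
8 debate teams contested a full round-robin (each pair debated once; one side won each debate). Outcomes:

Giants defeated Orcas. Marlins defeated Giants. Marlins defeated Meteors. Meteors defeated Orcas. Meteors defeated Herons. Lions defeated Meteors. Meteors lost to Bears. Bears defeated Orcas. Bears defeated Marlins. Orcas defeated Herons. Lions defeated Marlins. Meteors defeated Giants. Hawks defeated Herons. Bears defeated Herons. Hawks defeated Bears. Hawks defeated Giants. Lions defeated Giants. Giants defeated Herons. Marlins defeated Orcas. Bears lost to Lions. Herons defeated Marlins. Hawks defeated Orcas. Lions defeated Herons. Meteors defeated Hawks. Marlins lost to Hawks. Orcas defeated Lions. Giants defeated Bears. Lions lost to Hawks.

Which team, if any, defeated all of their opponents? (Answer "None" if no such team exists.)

Highest win total is Hawks with 6 (out of 7 possible).
Hawks lost to Meteors, so no team went undefeated.

None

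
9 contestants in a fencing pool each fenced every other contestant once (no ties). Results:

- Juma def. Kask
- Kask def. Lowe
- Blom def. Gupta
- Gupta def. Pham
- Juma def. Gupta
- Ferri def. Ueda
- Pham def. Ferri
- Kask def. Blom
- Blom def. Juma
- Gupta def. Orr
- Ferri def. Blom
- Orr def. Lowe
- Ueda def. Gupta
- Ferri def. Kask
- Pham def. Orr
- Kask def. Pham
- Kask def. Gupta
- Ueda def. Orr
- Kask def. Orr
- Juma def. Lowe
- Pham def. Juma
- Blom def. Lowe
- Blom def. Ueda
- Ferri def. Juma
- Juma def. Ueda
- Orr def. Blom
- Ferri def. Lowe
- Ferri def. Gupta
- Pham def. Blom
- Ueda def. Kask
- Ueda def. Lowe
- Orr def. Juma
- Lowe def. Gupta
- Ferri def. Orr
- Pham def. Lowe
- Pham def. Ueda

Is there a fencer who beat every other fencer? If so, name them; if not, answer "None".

Highest win total is Ferri with 7 (out of 8 possible).
Ferri lost to Pham, so no fencer went undefeated.

None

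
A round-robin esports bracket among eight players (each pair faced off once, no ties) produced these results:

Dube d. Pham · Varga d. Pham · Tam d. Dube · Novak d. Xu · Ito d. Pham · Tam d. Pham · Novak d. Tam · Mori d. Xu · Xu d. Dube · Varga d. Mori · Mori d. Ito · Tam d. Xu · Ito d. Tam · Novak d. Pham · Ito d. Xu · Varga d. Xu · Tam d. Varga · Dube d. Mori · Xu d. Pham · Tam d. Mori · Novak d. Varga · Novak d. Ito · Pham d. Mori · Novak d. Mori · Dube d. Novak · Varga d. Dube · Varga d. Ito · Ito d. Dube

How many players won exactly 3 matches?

Win totals: Varga 5, Ito 4, Xu 2, Dube 3, Tam 5, Novak 6, Mori 2, Pham 1.
Exactly 3: Dube — 1 player.

1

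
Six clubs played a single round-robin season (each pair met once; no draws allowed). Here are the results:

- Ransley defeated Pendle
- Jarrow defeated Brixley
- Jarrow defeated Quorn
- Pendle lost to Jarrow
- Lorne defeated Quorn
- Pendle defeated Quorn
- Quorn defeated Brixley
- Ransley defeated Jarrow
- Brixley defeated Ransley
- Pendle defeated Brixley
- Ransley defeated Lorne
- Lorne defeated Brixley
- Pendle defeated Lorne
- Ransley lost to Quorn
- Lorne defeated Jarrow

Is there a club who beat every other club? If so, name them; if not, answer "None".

Highest win total is Ransley with 3 (out of 5 possible).
Ransley lost to Quorn, Brixley, so no club went undefeated.

None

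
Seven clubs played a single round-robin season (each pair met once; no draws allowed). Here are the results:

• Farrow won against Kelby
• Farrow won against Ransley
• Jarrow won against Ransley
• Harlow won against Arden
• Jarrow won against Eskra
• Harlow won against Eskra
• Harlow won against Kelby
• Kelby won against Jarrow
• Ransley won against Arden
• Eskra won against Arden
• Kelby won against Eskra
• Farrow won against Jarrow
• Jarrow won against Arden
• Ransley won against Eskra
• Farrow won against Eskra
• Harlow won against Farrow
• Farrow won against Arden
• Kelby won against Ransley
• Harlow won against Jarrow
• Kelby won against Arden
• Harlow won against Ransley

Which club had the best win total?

Win totals: Ransley 2, Farrow 5, Harlow 6, Jarrow 3, Kelby 4, Arden 0, Eskra 1.
Harlow leads with 6 wins (next highest: 5).

Harlow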